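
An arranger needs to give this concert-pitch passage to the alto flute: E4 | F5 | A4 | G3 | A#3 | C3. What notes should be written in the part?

A4 Bb5 D5 C4 D#4 F3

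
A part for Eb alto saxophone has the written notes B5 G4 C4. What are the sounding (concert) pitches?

Written C4 on the Eb alto saxophone sounds as Eb3, a major sixth lower; apply that shift to every note.
B5 → D5
G4 → Bb3
C4 → Eb3

D5 Bb3 Eb3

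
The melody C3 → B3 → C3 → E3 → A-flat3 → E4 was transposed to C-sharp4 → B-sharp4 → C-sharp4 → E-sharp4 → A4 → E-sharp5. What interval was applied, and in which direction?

up an augmented octave

Take the first pair: C3 → C#4. C to C spans 8 letter names, so the interval is some kind of octave.
C3 to C#4 is 13 semitones, which makes it an augmented octave; the second version is higher, so the direction is up.
Checking another pair — E4 → E#5 — gives the same interval.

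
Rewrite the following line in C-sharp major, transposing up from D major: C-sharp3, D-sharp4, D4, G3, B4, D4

B#3 C##5 C#5 F#4 A#5 C#5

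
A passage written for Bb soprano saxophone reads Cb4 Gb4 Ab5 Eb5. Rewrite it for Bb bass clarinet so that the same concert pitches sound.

First find concert pitch: the Bb soprano saxophone sounds a major second below written, so Cb4 Gb4 Ab5 Eb5 sounds Bbb3 Fb4 Gb5 Db5.
Then write for Bb bass clarinet: it sounds a major ninth below written, so the part must be a major ninth above concert.
Bbb3 → Cb5
Fb4 → Gb5
Gb5 → Ab6
Db5 → Eb6

Cb5 Gb5 Ab6 Eb6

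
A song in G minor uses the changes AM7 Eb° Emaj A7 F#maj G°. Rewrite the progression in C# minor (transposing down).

G minor down to C# minor is a diminished fifth; each chord root moves by that interval while the quality stays the same.
AM7: root A down a diminished fifth → D#, giving D#M7.
Eb°: root Eb down a diminished fifth → A, giving A°.
Emaj: root E down a diminished fifth → A#, giving A#maj.
A7: root A down a diminished fifth → D#, giving D#7.
F#maj: root F# down a diminished fifth → B#, giving B#maj.
G°: root G down a diminished fifth → C#, giving C#°.

D#M7 A° A#maj D#7 B#maj C#°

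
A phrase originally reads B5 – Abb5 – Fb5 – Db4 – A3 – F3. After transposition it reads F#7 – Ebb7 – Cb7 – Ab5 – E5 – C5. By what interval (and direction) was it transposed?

From B5 to F#7 is 12 letter names — a twelfth of some quality.
B5 to F#7 is 19 semitones, which makes it a perfect twelfth; the second version is higher, so the direction is up.
Checking another pair — F3 → C5 — gives the same interval.

up a perfect twelfth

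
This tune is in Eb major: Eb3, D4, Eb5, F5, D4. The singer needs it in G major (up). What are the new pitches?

Eb major to G major up is a major third, so every note moves up by that interval.
Eb3 gives G3
D4 gives F#4
Eb5 gives G5
F5 gives A5
D4 gives F#4

G3 F#4 G5 A5 F#4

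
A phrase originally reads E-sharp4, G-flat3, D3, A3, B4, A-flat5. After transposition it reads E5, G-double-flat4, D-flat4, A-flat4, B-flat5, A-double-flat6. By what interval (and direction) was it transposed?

up a diminished octave

From E#4 to E5 is 8 letter names — an octave of some quality.
E#4 to E5 is 11 semitones, which makes it a diminished octave; the second version is higher, so the direction is up.
Checking another pair — Ab5 → Abb6 — gives the same interval.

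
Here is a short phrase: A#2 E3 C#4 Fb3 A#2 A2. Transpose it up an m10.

C#4 G4 E5 Abb4 C#4 C4

A#2 gives C#4
E3 gives G4
C#4 gives E5
Fb3 gives Abb4
A#2 gives C#4
A2 gives C4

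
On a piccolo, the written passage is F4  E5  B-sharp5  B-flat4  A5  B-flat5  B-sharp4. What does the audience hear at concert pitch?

F5 E6 B#6 Bb5 A6 Bb6 B#5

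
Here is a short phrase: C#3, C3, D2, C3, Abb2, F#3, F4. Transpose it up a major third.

A major third up from C#3 gives E#3.
C3 up a major third is E3.
D2 up a major third is F#2.
A major third up from C3 gives E3.
Abb2 up a major third is Cb3.
F#3 up a major third is A#3.
F4 up a major third is A4.

E#3 E3 F#2 E3 Cb3 A#3 A4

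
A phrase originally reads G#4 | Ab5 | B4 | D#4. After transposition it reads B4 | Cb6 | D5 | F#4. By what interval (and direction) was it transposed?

up a minor third

From G#4 to B4 is 3 letter names — a third of some quality.
G#4 to B4 is 3 semitones, which makes it a minor third; the second version is higher, so the direction is up.
Checking another pair — D#4 → F#4 — gives the same interval.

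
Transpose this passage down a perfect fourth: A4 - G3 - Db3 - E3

E4 D3 Ab2 B2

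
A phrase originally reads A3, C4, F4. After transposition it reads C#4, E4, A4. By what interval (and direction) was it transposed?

up a major third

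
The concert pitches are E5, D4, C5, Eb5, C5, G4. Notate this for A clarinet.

G5 F4 Eb5 Gb5 Eb5 Bb4

The A clarinet sounds a minor third below written, so the written part must be a minor third above concert — transpose each note up.
E5 → G5
D4 → F4
C5 → Eb5
Eb5 → Gb5
C5 → Eb5
G4 → Bb4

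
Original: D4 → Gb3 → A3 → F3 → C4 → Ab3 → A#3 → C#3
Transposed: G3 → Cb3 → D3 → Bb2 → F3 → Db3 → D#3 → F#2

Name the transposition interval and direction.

down a perfect fifth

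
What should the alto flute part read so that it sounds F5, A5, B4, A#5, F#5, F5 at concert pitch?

Bb5 D6 E5 D#6 B5 Bb5

Written C4 sounds as G3 on the alto flute, so concert pitches are written a perfect fourth up.
F5 → Bb5
A5 → D6
B4 → E5
A#5 → D#6
F#5 → B5
F5 → Bb5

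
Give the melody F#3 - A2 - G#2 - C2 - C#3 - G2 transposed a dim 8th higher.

F4 Ab3 G3 Cb3 C4 Gb3

A diminished octave up from F#3 gives F4.
A2: an octave up reaches A, and 11 semitones makes it Ab3.
G#2: an octave up reaches G, and 11 semitones makes it G3.
A diminished octave up from C2 gives Cb3.
C#3: an octave up reaches C, and 11 semitones makes it C4.
G2: an octave up reaches G, and 11 semitones makes it Gb3.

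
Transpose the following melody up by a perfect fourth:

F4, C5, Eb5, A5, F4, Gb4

Bb4 F5 Ab5 D6 Bb4 Cb5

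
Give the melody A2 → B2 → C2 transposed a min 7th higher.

A2 -> G3
B2 -> A3
C2 -> Bb2

G3 A3 Bb2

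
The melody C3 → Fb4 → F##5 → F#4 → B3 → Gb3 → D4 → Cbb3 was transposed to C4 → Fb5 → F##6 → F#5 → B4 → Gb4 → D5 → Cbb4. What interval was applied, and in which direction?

From C3 to C4 is 8 letter names — an octave of some quality.
C3 to C4 is 12 semitones, which makes it a perfect octave; the second version is higher, so the direction is up.
Checking another pair — Cbb3 → Cbb4 — gives the same interval.

up a perfect octave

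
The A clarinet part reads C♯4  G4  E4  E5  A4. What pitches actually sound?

Written C4 on the A clarinet sounds as A3, a minor third lower; apply that shift to every note.
C#4 → A#3
G4 → E4
E4 → C#4
E5 → C#5
A4 → F#4

A#3 E4 C#4 C#5 F#4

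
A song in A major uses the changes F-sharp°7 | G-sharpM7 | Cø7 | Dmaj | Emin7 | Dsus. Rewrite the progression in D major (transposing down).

B°7 C#M7 Fø7 Gmaj Amin7 Gsus

A major down to D major is a perfect fifth; each chord root moves by that interval while the quality stays the same.
F-sharp°7: root F-sharp down a perfect fifth → B, giving B°7.
G-sharpM7: root G-sharp down a perfect fifth → C#, giving C#M7.
Cø7: root C down a perfect fifth → F, giving Fø7.
Dmaj: root D down a perfect fifth → G, giving Gmaj.
Emin7: root E down a perfect fifth → A, giving Amin7.
Dsus: root D down a perfect fifth → G, giving Gsus.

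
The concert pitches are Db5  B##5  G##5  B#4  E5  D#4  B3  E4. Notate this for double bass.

Db6 B##6 G##6 B#5 E6 D#5 B4 E5

Written C4 sounds as C3 on the double bass, so concert pitches are written a perfect octave up.
Db5 becomes Db6
B##5 becomes B##6
G##5 becomes G##6
B#4 becomes B#5
E5 becomes E6
D#4 becomes D#5
B3 becomes B4
E4 becomes E5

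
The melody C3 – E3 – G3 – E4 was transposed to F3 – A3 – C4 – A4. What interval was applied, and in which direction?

From C3 to F3 is 4 letter names — a fourth of some quality.
C3 to F3 is 5 semitones, which makes it a perfect fourth; the second version is higher, so the direction is up.
Checking another pair — E4 → A4 — gives the same interval.

up a perfect fourth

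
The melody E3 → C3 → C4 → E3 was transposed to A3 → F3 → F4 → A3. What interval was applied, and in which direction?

Take the first pair: E3 → A3. E to A spans 4 letter names, so the interval is some kind of fourth.
E3 to A3 is 5 semitones, which makes it a perfect fourth; the second version is higher, so the direction is up.
Checking another pair — E3 → A3 — gives the same interval.

up a perfect fourth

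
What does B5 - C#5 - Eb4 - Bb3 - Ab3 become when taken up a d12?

B5 up a diminished twelfth is F7.
A diminished twelfth up from C#5 gives G6.
A diminished twelfth up from Eb4 gives Bbb5.
Bb3 up a diminished twelfth is Fb5.
A diminished twelfth up from Ab3 gives Ebb5.

F7 G6 Bbb5 Fb5 Ebb5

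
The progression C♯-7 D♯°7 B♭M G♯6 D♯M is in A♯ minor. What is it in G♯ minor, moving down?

B-7 C#°7 AbM F#6 C#M

A♯ minor down to G♯ minor is a major second; each chord root moves by that interval while the quality stays the same.
C♯-7: root C♯ down a major second → B, giving B-7.
D♯°7: root D♯ down a major second → C#, giving C#°7.
B♭M: root B♭ down a major second → Ab, giving AbM.
G♯6: root G♯ down a major second → F#, giving F#6.
D♯M: root D♯ down a major second → C#, giving C#M.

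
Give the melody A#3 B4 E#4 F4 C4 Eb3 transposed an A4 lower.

E3 F4 B3 Cb4 Gb3 Bbb2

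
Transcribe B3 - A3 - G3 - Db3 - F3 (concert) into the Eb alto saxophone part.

G#4 F#4 E4 Bb3 D4

Written C4 sounds as Eb3 on the Eb alto saxophone, so concert pitches are written a major sixth up.
B3 → G#4
A3 → F#4
G3 → E4
Db3 → Bb3
F3 → D4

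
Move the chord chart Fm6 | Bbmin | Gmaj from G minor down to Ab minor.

Gbm6 Cbmin Abmaj

G minor down to Ab minor is a major seventh; each chord root moves by that interval while the quality stays the same.
Fm6: root F down a major seventh → Gb, giving Gbm6.
Bbmin: root Bb down a major seventh → Cb, giving Cbmin.
Gmaj: root G down a major seventh → Ab, giving Abmaj.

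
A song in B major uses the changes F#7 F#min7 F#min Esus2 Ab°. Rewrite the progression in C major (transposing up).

G7 Gmin7 Gmin Fsus2 Bbb°

B major up to C major is a minor second; each chord root moves by that interval while the quality stays the same.
F#7: root F# up a minor second → G, giving G7.
F#min7: root F# up a minor second → G, giving Gmin7.
F#min: root F# up a minor second → G, giving Gmin.
Esus2: root E up a minor second → F, giving Fsus2.
Ab°: root Ab up a minor second → Bbb, giving Bbb°.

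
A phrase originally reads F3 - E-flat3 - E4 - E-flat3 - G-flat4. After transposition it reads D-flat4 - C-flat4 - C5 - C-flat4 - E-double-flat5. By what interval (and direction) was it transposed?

up a minor sixth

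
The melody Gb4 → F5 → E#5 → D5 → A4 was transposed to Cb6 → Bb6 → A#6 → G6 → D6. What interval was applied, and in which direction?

up a perfect eleventh

Take the first pair: Gb4 → Cb6. G to C spans 11 letter names, so the interval is some kind of eleventh.
Gb4 to Cb6 is 17 semitones, which makes it a perfect eleventh; the second version is higher, so the direction is up.
Checking another pair — A4 → D6 — gives the same interval.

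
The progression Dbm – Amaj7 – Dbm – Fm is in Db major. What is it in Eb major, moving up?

Ebm Bmaj7 Ebm Gm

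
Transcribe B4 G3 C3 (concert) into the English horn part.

The English horn sounds a perfect fifth below written, so the written part must be a perfect fifth above concert — transpose each note up.
B4 becomes F#5
G3 becomes D4
C3 becomes G3

F#5 D4 G3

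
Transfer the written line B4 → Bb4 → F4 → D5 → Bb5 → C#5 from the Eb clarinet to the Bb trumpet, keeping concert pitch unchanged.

E5 Eb5 Bb4 G5 Eb6 F#5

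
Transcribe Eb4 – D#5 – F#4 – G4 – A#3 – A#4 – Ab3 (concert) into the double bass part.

Eb5 D#6 F#5 G5 A#4 A#5 Ab4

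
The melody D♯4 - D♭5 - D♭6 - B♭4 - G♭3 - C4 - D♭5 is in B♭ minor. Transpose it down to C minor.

From B♭ down to C is a minor seventh; apply that to each pitch.
D#4 gives E#3
Db5 gives Eb4
Db6 gives Eb5
Bb4 gives C4
Gb3 gives Ab2
C4 gives D3
Db5 gives Eb4

E#3 Eb4 Eb5 C4 Ab2 D3 Eb4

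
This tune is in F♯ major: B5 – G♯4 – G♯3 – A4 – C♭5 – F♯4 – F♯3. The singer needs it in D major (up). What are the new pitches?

G6 E5 E4 F5 Abb5 D5 D4

From F♯ up to D is a minor sixth; apply that to each pitch.
B5 gives G6
G#4 gives E5
G#3 gives E4
A4 gives F5
Cb5 gives Abb5
F#4 gives D5
F#3 gives D4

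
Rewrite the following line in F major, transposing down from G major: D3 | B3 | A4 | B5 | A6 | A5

G major to F major down is a major second, so every note moves down by that interval.
D3 becomes C3
B3 becomes A3
A4 becomes G4
B5 becomes A5
A6 becomes G6
A5 becomes G5

C3 A3 G4 A5 G6 G5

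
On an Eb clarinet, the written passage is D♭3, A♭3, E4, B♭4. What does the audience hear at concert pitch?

Fb3 Cb4 G4 Db5

Written C4 on the Eb clarinet sounds as Eb4, a minor third higher; apply that shift to every note.
Db3 becomes Fb3
Ab3 becomes Cb4
E4 becomes G4
Bb4 becomes Db5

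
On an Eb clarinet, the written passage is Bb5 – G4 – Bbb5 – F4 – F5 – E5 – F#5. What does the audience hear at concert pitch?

Db6 Bb4 Dbb6 Ab4 Ab5 G5 A5

Written C4 on the Eb clarinet sounds as Eb4, a minor third higher; apply that shift to every note.
Bb5 → Db6
G4 → Bb4
Bbb5 → Dbb6
F4 → Ab4
F5 → Ab5
E5 → G5
F#5 → A5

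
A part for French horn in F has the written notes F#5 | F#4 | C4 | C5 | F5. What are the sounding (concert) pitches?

Written C4 on the French horn in F sounds as F3, a perfect fifth lower; apply that shift to every note.
F#5 → B4
F#4 → B3
C4 → F3
C5 → F4
F5 → Bb4

B4 B3 F3 F4 Bb4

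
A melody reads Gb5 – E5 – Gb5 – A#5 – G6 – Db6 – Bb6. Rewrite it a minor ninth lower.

F4 D#4 F4 G##4 F#5 C5 A5

A minor ninth down from Gb5 gives F4.
A minor ninth down from E5 gives D#4.
Gb5: a ninth down reaches F, and 13 semitones makes it F4.
A#5: a ninth down reaches G, and 13 semitones makes it G##4.
G6 down a minor ninth is F#5.
Db6: a ninth down reaches C, and 13 semitones makes it C5.
Bb6: a ninth down reaches A, and 13 semitones makes it A5.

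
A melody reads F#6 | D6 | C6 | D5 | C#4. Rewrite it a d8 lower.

F##5 D#5 C#5 D#4 C##3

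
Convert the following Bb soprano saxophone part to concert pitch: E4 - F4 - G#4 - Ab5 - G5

D4 Eb4 F#4 Gb5 F5

Written C4 on the Bb soprano saxophone sounds as Bb3, a major second lower; apply that shift to every note.
E4 gives D4
F4 gives Eb4
G#4 gives F#4
Ab5 gives Gb5
G5 gives F5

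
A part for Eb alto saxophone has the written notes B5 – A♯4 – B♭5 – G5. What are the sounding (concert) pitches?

D5 C#4 Db5 Bb4

Written C4 on the Eb alto saxophone sounds as Eb3, a major sixth lower; apply that shift to every note.
B5 -> D5
A#4 -> C#4
Bb5 -> Db5
G5 -> Bb4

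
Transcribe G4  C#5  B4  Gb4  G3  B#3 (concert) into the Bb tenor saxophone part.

A5 D#6 C#6 Ab5 A4 C##5

The Bb tenor saxophone sounds a major ninth below written, so the written part must be a major ninth above concert — transpose each note up.
G4 -> A5
C#5 -> D#6
B4 -> C#6
Gb4 -> Ab5
G3 -> A4
B#3 -> C##5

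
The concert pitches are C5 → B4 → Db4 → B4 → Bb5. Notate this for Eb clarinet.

A4 G#4 Bb3 G#4 G5

The Eb clarinet sounds a minor third above written, so the written part must be a minor third below concert — transpose each note down.
C5 gives A4
B4 gives G#4
Db4 gives Bb3
B4 gives G#4
Bb5 gives G5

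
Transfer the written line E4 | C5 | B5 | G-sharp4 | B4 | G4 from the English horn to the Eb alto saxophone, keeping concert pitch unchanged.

F#4 D5 C#6 A#4 C#5 A4

First find concert pitch: the English horn sounds a perfect fifth below written, so E4 C5 B5 G-sharp4 B4 G4 sounds A3 F4 E5 C#4 E4 C4.
Then write for Eb alto saxophone: it sounds a major sixth below written, so the part must be a major sixth above concert.
A3 → F#4
F4 → D5
E5 → C#6
C#4 → A#4
E4 → C#5
C4 → A4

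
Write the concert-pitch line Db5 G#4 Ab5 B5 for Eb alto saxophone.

The Eb alto saxophone sounds a major sixth below written, so the written part must be a major sixth above concert — transpose each note up.
Db5 → Bb5
G#4 → E#5
Ab5 → F6
B5 → G#6

Bb5 E#5 F6 G#6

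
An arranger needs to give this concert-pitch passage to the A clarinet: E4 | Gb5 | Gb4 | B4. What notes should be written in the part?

The A clarinet sounds a minor third below written, so the written part must be a minor third above concert — transpose each note up.
E4 to G4
Gb5 to Bbb5
Gb4 to Bbb4
B4 to D5

G4 Bbb5 Bbb4 D5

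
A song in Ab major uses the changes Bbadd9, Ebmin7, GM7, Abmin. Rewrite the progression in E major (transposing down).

F#add9 Bmin7 D#M7 Emin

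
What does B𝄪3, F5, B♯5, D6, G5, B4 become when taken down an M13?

B##3 -> D##2
F5 -> Ab3
B#5 -> D#4
D6 -> F4
G5 -> Bb3
B4 -> D3

D##2 Ab3 D#4 F4 Bb3 D3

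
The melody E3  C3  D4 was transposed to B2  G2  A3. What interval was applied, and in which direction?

From E3 to B2 is 4 letter names — a fourth of some quality.
B2 to E3 is 5 semitones, which makes it a perfect fourth; the second version is lower, so the direction is down.
Checking another pair — D4 → A3 — gives the same interval.

down a perfect fourth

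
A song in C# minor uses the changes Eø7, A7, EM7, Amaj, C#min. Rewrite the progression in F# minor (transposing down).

C# minor down to F# minor is a perfect fifth; each chord root moves by that interval while the quality stays the same.
Eø7: root E down a perfect fifth → A, giving Aø7.
A7: root A down a perfect fifth → D, giving D7.
EM7: root E down a perfect fifth → A, giving AM7.
Amaj: root A down a perfect fifth → D, giving Dmaj.
C#min: root C# down a perfect fifth → F#, giving F#min.

Aø7 D7 AM7 Dmaj F#min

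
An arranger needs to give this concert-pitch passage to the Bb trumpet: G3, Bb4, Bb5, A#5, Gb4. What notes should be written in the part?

The Bb trumpet sounds a major second below written, so the written part must be a major second above concert — transpose each note up.
G3 becomes A3
Bb4 becomes C5
Bb5 becomes C6
A#5 becomes B#5
Gb4 becomes Ab4

A3 C5 C6 B#5 Ab4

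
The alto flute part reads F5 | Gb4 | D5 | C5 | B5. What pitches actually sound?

C5 Db4 A4 G4 F#5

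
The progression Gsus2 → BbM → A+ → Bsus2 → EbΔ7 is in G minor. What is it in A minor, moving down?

G minor down to A minor is a minor seventh; each chord root moves by that interval while the quality stays the same.
Gsus2: root G down a minor seventh → A, giving Asus2.
BbM: root Bb down a minor seventh → C, giving CM.
A+: root A down a minor seventh → B, giving B+.
Bsus2: root B down a minor seventh → C#, giving C#sus2.
EbΔ7: root Eb down a minor seventh → F, giving FΔ7.

Asus2 CM B+ C#sus2 FΔ7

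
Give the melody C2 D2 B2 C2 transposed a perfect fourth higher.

F2 G2 E3 F2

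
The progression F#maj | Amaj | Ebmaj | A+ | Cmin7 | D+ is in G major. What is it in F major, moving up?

G major up to F major is a minor seventh; each chord root moves by that interval while the quality stays the same.
F#maj: root F# up a minor seventh → E, giving Emaj.
Amaj: root A up a minor seventh → G, giving Gmaj.
Ebmaj: root Eb up a minor seventh → Db, giving Dbmaj.
A+: root A up a minor seventh → G, giving G+.
Cmin7: root C up a minor seventh → Bb, giving Bbmin7.
D+: root D up a minor seventh → C, giving C+.

Emaj Gmaj Dbmaj G+ Bbmin7 C+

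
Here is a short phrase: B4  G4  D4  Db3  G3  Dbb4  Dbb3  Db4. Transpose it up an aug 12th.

B4 up an augmented twelfth is F##6.
G4 up an augmented twelfth is D#6.
An augmented twelfth up from D4 gives A#5.
Db3: a twelfth up reaches A, and 20 semitones makes it A4.
G3: a twelfth up reaches D, and 20 semitones makes it D#5.
Dbb4 up an augmented twelfth is Ab5.
An augmented twelfth up from Dbb3 gives Ab4.
Db4: a twelfth up reaches A, and 20 semitones makes it A5.

F##6 D#6 A#5 A4 D#5 Ab5 Ab4 A5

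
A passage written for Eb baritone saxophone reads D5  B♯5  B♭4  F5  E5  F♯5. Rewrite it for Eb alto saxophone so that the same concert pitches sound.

D4 B#4 Bb3 F4 E4 F#4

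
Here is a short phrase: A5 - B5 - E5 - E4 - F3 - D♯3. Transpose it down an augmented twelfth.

A5 to Db4
B5 to Eb4
E5 to Ab3
E4 to Ab2
F3 to Bbb1
D#3 to G1

Db4 Eb4 Ab3 Ab2 Bbb1 G1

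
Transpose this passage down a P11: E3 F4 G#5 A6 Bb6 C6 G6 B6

B1 C3 D#4 E5 F5 G4 D5 F#5

E3 -> B1
F4 -> C3
G#5 -> D#4
A6 -> E5
Bb6 -> F5
C6 -> G4
G6 -> D5
B6 -> F#5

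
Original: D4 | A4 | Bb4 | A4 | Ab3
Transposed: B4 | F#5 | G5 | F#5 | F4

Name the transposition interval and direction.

up a major sixth

From D4 to B4 is 6 letter names — a sixth of some quality.
D4 to B4 is 9 semitones, which makes it a major sixth; the second version is higher, so the direction is up.
Checking another pair — Ab3 → F4 — gives the same interval.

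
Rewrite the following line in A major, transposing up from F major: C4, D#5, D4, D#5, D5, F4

E4 F##5 F#4 F##5 F#5 A4

From F up to A is a major third; apply that to each pitch.
C4 to E4
D#5 to F##5
D4 to F#4
D#5 to F##5
D5 to F#5
F4 to A4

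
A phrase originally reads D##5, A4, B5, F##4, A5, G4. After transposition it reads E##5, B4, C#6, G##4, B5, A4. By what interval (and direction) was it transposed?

up a major second

From D##5 to E##5 is 2 letter names — a second of some quality.
D##5 to E##5 is 2 semitones, which makes it a major second; the second version is higher, so the direction is up.
Checking another pair — G4 → A4 — gives the same interval.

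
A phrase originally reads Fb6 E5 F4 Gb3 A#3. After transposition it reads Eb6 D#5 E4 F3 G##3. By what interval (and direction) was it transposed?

From Fb6 to Eb6 is 2 letter names — a second of some quality.
Eb6 to Fb6 is 1 semitone, which makes it a minor second; the second version is lower, so the direction is down.
Checking another pair — A#3 → G##3 — gives the same interval.

down a minor second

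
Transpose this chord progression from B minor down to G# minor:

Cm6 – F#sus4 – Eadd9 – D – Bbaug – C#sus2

B minor down to G# minor is a minor third; each chord root moves by that interval while the quality stays the same.
Cm6: root C down a minor third → A, giving Am6.
F#sus4: root F# down a minor third → D#, giving D#sus4.
Eadd9: root E down a minor third → C#, giving C#add9.
D: root D down a minor third → B, giving B.
Bbaug: root Bb down a minor third → G, giving Gaug.
C#sus2: root C# down a minor third → A#, giving A#sus2.

Am6 D#sus4 C#add9 B Gaug A#sus2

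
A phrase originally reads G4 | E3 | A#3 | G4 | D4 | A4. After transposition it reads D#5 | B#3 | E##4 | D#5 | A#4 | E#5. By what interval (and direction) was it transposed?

up an augmented fifth

Take the first pair: G4 → D#5. G to D spans 5 letter names, so the interval is some kind of fifth.
G4 to D#5 is 8 semitones, which makes it an augmented fifth; the second version is higher, so the direction is up.
Checking another pair — A4 → E#5 — gives the same interval.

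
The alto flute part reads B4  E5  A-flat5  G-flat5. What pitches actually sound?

The alto flute sounds a perfect fourth below written, so transpose each written note down a perfect fourth.
B4 to F#4
E5 to B4
Ab5 to Eb5
Gb5 to Db5

F#4 B4 Eb5 Db5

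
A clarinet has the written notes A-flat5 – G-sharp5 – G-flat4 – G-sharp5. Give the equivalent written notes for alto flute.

Bb5 A#5 Ab4 A#5

First find concert pitch: the A clarinet sounds a minor third below written, so A-flat5 G-sharp5 G-flat4 G-sharp5 sounds F5 E#5 Eb4 E#5.
Then write for alto flute: it sounds a perfect fourth below written, so the part must be a perfect fourth above concert.
F5 → Bb5
E#5 → A#5
Eb4 → Ab4
E#5 → A#5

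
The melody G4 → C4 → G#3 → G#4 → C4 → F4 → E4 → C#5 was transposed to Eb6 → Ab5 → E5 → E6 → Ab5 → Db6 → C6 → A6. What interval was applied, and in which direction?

up a minor thirteenth

Take the first pair: G4 → Eb6. G to E spans 13 letter names, so the interval is some kind of thirteenth.
G4 to Eb6 is 20 semitones, which makes it a minor thirteenth; the second version is higher, so the direction is up.
Checking another pair — C#5 → A6 — gives the same interval.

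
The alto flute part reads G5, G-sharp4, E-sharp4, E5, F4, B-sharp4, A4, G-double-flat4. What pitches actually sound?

Written C4 on the alto flute sounds as G3, a perfect fourth lower; apply that shift to every note.
G5 -> D5
G#4 -> D#4
E#4 -> B#3
E5 -> B4
F4 -> C4
B#4 -> F##4
A4 -> E4
Gbb4 -> Dbb4

D5 D#4 B#3 B4 C4 F##4 E4 Dbb4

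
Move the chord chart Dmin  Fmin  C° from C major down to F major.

Gmin Bbmin F°

C major down to F major is a perfect fifth; each chord root moves by that interval while the quality stays the same.
Dmin: root D down a perfect fifth → G, giving Gmin.
Fmin: root F down a perfect fifth → Bb, giving Bbmin.
C°: root C down a perfect fifth → F, giving F°.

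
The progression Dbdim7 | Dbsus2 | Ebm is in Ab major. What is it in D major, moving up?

Gdim7 Gsus2 Am

Ab major up to D major is an augmented fourth; each chord root moves by that interval while the quality stays the same.
Dbdim7: root Db up an augmented fourth → G, giving Gdim7.
Dbsus2: root Db up an augmented fourth → G, giving Gsus2.
Ebm: root Eb up an augmented fourth → A, giving Am.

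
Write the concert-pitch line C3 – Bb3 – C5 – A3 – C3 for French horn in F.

G3 F4 G5 E4 G3

Written C4 sounds as F3 on the French horn in F, so concert pitches are written a perfect fifth up.
C3 to G3
Bb3 to F4
C5 to G5
A3 to E4
C3 to G3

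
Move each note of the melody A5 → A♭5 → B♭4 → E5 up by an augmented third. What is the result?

C##6 C#6 D#5 G##5

A5 up an augmented third is C##6.
Ab5 up an augmented third is C#6.
Bb4: a third up reaches D, and 5 semitones makes it D#5.
E5: a third up reaches G, and 5 semitones makes it G##5.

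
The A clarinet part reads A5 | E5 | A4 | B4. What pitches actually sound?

The A clarinet sounds a minor third below written, so transpose each written note down a minor third.
A5 gives F#5
E5 gives C#5
A4 gives F#4
B4 gives G#4

F#5 C#5 F#4 G#4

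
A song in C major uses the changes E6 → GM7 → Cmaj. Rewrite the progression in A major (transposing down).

C#6 EM7 Amaj

C major down to A major is a minor third; each chord root moves by that interval while the quality stays the same.
E6: root E down a minor third → C#, giving C#6.
GM7: root G down a minor third → E, giving EM7.
Cmaj: root C down a minor third → A, giving Amaj.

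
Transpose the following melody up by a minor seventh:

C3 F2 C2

Bb3 Eb3 Bb2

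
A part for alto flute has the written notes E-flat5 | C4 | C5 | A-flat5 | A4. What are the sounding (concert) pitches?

Written C4 on the alto flute sounds as G3, a perfect fourth lower; apply that shift to every note.
Eb5 → Bb4
C4 → G3
C5 → G4
Ab5 → Eb5
A4 → E4

Bb4 G3 G4 Eb5 E4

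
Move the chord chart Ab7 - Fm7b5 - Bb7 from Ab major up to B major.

B7 G#m7b5 C#7

Ab major up to B major is an augmented second; each chord root moves by that interval while the quality stays the same.
Ab7: root Ab up an augmented second → B, giving B7.
Fm7b5: root F up an augmented second → G#, giving G#m7b5.
Bb7: root Bb up an augmented second → C#, giving C#7.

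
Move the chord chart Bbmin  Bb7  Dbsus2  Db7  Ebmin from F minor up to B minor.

Emin E7 Gsus2 G7 Amin

F minor up to B minor is an augmented fourth; each chord root moves by that interval while the quality stays the same.
Bbmin: root Bb up an augmented fourth → E, giving Emin.
Bb7: root Bb up an augmented fourth → E, giving E7.
Dbsus2: root Db up an augmented fourth → G, giving Gsus2.
Db7: root Db up an augmented fourth → G, giving G7.
Ebmin: root Eb up an augmented fourth → A, giving Amin.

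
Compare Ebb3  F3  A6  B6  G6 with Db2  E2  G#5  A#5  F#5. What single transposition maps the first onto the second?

down a minor ninth

From Ebb3 to Db2 is 9 letter names — a ninth of some quality.
Db2 to Ebb3 is 13 semitones, which makes it a minor ninth; the second version is lower, so the direction is down.
Checking another pair — G6 → F#5 — gives the same interval.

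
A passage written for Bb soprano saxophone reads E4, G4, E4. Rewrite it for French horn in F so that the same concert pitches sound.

A4 C5 A4

First find concert pitch: the Bb soprano saxophone sounds a major second below written, so E4 G4 E4 sounds D4 F4 D4.
Then write for French horn in F: it sounds a perfect fifth below written, so the part must be a perfect fifth above concert.
D4 → A4
F4 → C5
D4 → A4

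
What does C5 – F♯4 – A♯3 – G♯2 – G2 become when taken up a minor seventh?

Bb5 E5 G#4 F#3 F3

C5 → Bb5
F#4 → E5
A#3 → G#4
G#2 → F#3
G2 → F3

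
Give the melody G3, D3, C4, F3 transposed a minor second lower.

F#3 C#3 B3 E3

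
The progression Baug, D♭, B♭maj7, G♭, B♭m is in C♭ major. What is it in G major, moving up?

C♭ major up to G major is an augmented fifth; each chord root moves by that interval while the quality stays the same.
Baug: root B up an augmented fifth → F##, giving F##aug.
D♭: root D♭ up an augmented fifth → A, giving A.
B♭maj7: root B♭ up an augmented fifth → F#, giving F#maj7.
G♭: root G♭ up an augmented fifth → D, giving D.
B♭m: root B♭ up an augmented fifth → F#, giving F#m.

F##aug A F#maj7 D F#m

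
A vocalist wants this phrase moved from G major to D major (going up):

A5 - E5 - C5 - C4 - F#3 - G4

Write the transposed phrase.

E6 B5 G5 G4 C#4 D5

G major to D major up is a perfect fifth, so every note moves up by that interval.
A5 becomes E6
E5 becomes B5
C5 becomes G5
C4 becomes G4
F#3 becomes C#4
G4 becomes D5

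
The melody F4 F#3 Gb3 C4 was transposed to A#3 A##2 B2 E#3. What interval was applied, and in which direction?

down a diminished sixth

From F4 to A#3 is 6 letter names — a sixth of some quality.
A#3 to F4 is 7 semitones, which makes it a diminished sixth; the second version is lower, so the direction is down.
Checking another pair — C4 → E#3 — gives the same interval.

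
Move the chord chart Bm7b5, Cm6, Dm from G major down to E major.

G major down to E major is a minor third; each chord root moves by that interval while the quality stays the same.
Bm7b5: root B down a minor third → G#, giving G#m7b5.
Cm6: root C down a minor third → A, giving Am6.
Dm: root D down a minor third → B, giving Bm.

G#m7b5 Am6 Bm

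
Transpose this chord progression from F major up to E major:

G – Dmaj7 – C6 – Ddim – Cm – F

F major up to E major is a major seventh; each chord root moves by that interval while the quality stays the same.
G: root G up a major seventh → F#, giving F#.
Dmaj7: root D up a major seventh → C#, giving C#maj7.
C6: root C up a major seventh → B, giving B6.
Ddim: root D up a major seventh → C#, giving C#dim.
Cm: root C up a major seventh → B, giving Bm.
F: root F up a major seventh → E, giving E.

F# C#maj7 B6 C#dim Bm E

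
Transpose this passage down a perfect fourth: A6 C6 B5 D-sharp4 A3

A6 to E6
C6 to G5
B5 to F#5
D#4 to A#3
A3 to E3

E6 G5 F#5 A#3 E3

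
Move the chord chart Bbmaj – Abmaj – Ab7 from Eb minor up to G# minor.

D#maj C#maj C#7

Eb minor up to G# minor is an augmented third; each chord root moves by that interval while the quality stays the same.
Bbmaj: root Bb up an augmented third → D#, giving D#maj.
Abmaj: root Ab up an augmented third → C#, giving C#maj.
Ab7: root Ab up an augmented third → C#, giving C#7.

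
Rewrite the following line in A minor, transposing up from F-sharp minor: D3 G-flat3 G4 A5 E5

F3 Bbb3 Bb4 C6 G5

From F-sharp up to A is a minor third; apply that to each pitch.
D3 becomes F3
Gb3 becomes Bbb3
G4 becomes Bb4
A5 becomes C6
E5 becomes G5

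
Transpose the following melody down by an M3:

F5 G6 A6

F5 down a major third is Db5.
A major third down from G6 gives Eb6.
A6 down a major third is F6.

Db5 Eb6 F6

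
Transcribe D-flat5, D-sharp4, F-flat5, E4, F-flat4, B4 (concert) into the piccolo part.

Written C4 sounds as C5 on the piccolo, so concert pitches are written a perfect octave down.
Db5 becomes Db4
D#4 becomes D#3
Fb5 becomes Fb4
E4 becomes E3
Fb4 becomes Fb3
B4 becomes B3

Db4 D#3 Fb4 E3 Fb3 B3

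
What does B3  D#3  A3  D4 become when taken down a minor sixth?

A minor sixth down from B3 gives D#3.
D#3 down a minor sixth is F##2.
A3 down a minor sixth is C#3.
D4: a sixth down reaches F, and 8 semitones makes it F#3.

D#3 F##2 C#3 F#3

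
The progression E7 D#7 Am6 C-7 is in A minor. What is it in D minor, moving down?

A minor down to D minor is a perfect fifth; each chord root moves by that interval while the quality stays the same.
E7: root E down a perfect fifth → A, giving A7.
D#7: root D# down a perfect fifth → G#, giving G#7.
Am6: root A down a perfect fifth → D, giving Dm6.
C-7: root C down a perfect fifth → F, giving F-7.

A7 G#7 Dm6 F-7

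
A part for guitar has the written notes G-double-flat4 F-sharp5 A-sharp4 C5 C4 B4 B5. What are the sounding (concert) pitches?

The guitar sounds a perfect octave below written, so transpose each written note down a perfect octave.
Gbb4 gives Gbb3
F#5 gives F#4
A#4 gives A#3
C5 gives C4
C4 gives C3
B4 gives B3
B5 gives B4

Gbb3 F#4 A#3 C4 C3 B3 B4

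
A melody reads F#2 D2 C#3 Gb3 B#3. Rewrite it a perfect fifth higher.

C#3 A2 G#3 Db4 F##4

F#2 → C#3
D2 → A2
C#3 → G#3
Gb3 → Db4
B#3 → F##4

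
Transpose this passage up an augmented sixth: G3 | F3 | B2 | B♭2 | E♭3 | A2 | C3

E#4 D#4 G##3 G#3 C#4 F##3 A#3

G3: a sixth up reaches E, and 10 semitones makes it E#4.
F3 up an augmented sixth is D#4.
B2 up an augmented sixth is G##3.
Bb2: a sixth up reaches G, and 10 semitones makes it G#3.
Eb3 up an augmented sixth is C#4.
A2 up an augmented sixth is F##3.
C3 up an augmented sixth is A#3.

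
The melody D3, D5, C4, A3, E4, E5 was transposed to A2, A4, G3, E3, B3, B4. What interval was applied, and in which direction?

From D3 to A2 is 4 letter names — a fourth of some quality.
A2 to D3 is 5 semitones, which makes it a perfect fourth; the second version is lower, so the direction is down.
Checking another pair — E5 → B4 — gives the same interval.

down a perfect fourth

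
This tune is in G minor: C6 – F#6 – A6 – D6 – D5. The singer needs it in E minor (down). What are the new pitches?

From G down to E is a minor third; apply that to each pitch.
C6 -> A5
F#6 -> D#6
A6 -> F#6
D6 -> B5
D5 -> B4

A5 D#6 F#6 B5 B4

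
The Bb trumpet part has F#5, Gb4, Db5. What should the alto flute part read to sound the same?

A5 Bbb4 Fb5

First find concert pitch: the Bb trumpet sounds a major second below written, so F#5 Gb4 Db5 sounds E5 Fb4 Cb5.
Then write for alto flute: it sounds a perfect fourth below written, so the part must be a perfect fourth above concert.
E5 → A5
Fb4 → Bbb4
Cb5 → Fb5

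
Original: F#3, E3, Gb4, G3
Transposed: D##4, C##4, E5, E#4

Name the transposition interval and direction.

up an augmented sixth

Take the first pair: F#3 → D##4. F to D spans 6 letter names, so the interval is some kind of sixth.
F#3 to D##4 is 10 semitones, which makes it an augmented sixth; the second version is higher, so the direction is up.
Checking another pair — G3 → E#4 — gives the same interval.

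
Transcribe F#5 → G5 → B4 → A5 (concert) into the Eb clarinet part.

D#5 E5 G#4 F#5

Written C4 sounds as Eb4 on the Eb clarinet, so concert pitches are written a minor third down.
F#5 gives D#5
G5 gives E5
B4 gives G#4
A5 gives F#5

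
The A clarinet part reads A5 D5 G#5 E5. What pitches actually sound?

F#5 B4 E#5 C#5

The A clarinet sounds a minor third below written, so transpose each written note down a minor third.
A5 -> F#5
D5 -> B4
G#5 -> E#5
E5 -> C#5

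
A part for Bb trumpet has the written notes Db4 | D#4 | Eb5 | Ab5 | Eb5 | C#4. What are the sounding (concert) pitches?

Cb4 C#4 Db5 Gb5 Db5 B3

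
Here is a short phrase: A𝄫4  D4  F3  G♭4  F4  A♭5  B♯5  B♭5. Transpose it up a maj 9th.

Bbb5 E5 G4 Ab5 G5 Bb6 C##7 C7

Abb4 -> Bbb5
D4 -> E5
F3 -> G4
Gb4 -> Ab5
F4 -> G5
Ab5 -> Bb6
B#5 -> C##7
Bb5 -> C7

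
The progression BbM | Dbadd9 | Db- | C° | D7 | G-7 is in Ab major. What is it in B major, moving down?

C#M Eadd9 E- D#° E#7 A#-7

Ab major down to B major is a diminished seventh; each chord root moves by that interval while the quality stays the same.
BbM: root Bb down a diminished seventh → C#, giving C#M.
Dbadd9: root Db down a diminished seventh → E, giving Eadd9.
Db-: root Db down a diminished seventh → E, giving E-.
C°: root C down a diminished seventh → D#, giving D#°.
D7: root D down a diminished seventh → E#, giving E#7.
G-7: root G down a diminished seventh → A#, giving A#-7.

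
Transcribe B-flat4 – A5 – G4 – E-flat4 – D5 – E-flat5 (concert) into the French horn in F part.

F5 E6 D5 Bb4 A5 Bb5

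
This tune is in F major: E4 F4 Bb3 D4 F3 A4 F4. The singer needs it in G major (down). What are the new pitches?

From F down to G is a minor seventh; apply that to each pitch.
E4 -> F#3
F4 -> G3
Bb3 -> C3
D4 -> E3
F3 -> G2
A4 -> B3
F4 -> G3

F#3 G3 C3 E3 G2 B3 G3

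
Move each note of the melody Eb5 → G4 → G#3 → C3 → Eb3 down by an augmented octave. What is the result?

Eb5 gives Ebb4
G4 gives Gb3
G#3 gives G2
C3 gives Cb2
Eb3 gives Ebb2

Ebb4 Gb3 G2 Cb2 Ebb2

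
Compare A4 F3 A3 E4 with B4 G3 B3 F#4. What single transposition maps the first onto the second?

up a major second

From A4 to B4 is 2 letter names — a second of some quality.
A4 to B4 is 2 semitones, which makes it a major second; the second version is higher, so the direction is up.
Checking another pair — E4 → F#4 — gives the same interval.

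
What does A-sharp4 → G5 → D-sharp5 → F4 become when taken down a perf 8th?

A#4 -> A#3
G5 -> G4
D#5 -> D#4
F4 -> F3

A#3 G4 D#4 F3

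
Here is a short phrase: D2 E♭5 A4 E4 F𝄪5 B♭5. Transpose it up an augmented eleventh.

G#3 A6 D#6 A#5 B##6 E7

D2 -> G#3
Eb5 -> A6
A4 -> D#6
E4 -> A#5
F##5 -> B##6
Bb5 -> E7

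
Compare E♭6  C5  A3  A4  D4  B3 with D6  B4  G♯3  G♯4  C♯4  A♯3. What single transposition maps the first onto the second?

From Eb6 to D6 is 2 letter names — a second of some quality.
D6 to Eb6 is 1 semitone, which makes it a minor second; the second version is lower, so the direction is down.
Checking another pair — B3 → A#3 — gives the same interval.

down a minor second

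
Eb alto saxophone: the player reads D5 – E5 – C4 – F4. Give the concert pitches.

Written C4 on the Eb alto saxophone sounds as Eb3, a major sixth lower; apply that shift to every note.
D5 to F4
E5 to G4
C4 to Eb3
F4 to Ab3

F4 G4 Eb3 Ab3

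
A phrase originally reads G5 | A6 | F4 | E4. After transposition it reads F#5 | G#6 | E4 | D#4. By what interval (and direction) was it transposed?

down a minor second

Take the first pair: G5 → F#5. G to F spans 2 letter names, so the interval is some kind of second.
F#5 to G5 is 1 semitone, which makes it a minor second; the second version is lower, so the direction is down.
Checking another pair — E4 → D#4 — gives the same interval.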